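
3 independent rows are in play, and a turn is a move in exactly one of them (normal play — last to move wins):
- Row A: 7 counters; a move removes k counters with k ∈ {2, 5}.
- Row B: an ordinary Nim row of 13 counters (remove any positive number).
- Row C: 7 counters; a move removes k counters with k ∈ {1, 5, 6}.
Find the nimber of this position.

Build the Grundy sequence for row A with g(k) = mex{g(k−s) : s ∈ {2, 5}, s ≤ k}:
g(0) = mex{} = 0
g(1) = mex{} = 0
g(2) = mex{0} = 1
g(3) = mex{0} = 1
g(4) = mex{1} = 0
g(5) = mex{0,1} = 2
g(6) = mex{0} = 1
g(7) = mex{1,2} = 0
So g(7) = 0.
Row B is a plain Nim row of size 13, so its Grundy value is 13.
Grundy values for row C (subtraction set {1, 5, 6}):
g(0) = mex{} = 0
g(1) = mex{0} = 1
g(2) = mex{1} = 0
g(3) = mex{0} = 1
g(4) = mex{1} = 0
g(5) = mex{0} = 1
g(6) = mex{0,1} = 2
g(7) = mex{0,1,2} = 3
So g(7) = 3.
By the Sprague-Grundy theorem, the Grundy value of a sum of independent games is the XOR of the component values.
Combined value = 0 ⊕ 13 ⊕ 3 = 14.

14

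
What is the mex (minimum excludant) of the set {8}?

0 is not in the set, so the mex is 0.

0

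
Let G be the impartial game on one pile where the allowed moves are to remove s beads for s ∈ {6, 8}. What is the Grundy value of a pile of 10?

1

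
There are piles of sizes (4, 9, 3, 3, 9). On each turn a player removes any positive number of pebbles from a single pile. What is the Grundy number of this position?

4

Compute the nim-sum pairwise:
4 ^ 9 = 13
13 ^ 3 = 14
14 ^ 3 = 13
13 ^ 9 = 4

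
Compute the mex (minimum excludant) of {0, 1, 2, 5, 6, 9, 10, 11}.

3

The values 0, 1, 2 are all present; 3 is the first non-negative integer missing from the set.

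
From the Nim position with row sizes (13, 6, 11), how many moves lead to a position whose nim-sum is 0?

Nim-sum: 13 ⊕ 6 ⊕ 11 = 0.
The nim-sum is already 0, so every move leaves a nonzero nim-sum — there are no winning moves.

0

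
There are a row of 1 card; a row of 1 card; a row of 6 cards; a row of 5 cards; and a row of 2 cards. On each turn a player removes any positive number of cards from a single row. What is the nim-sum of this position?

1

Bitwise XOR of the heap sizes:
  001  (1)
  001  (1)
  110  (6)
  101  (5)
  010  (2)
  ---
  001  (1)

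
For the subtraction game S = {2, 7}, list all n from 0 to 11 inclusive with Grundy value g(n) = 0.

0, 1, 4, 5, 9, 10

Compute g(0), g(1), … for moves {2, 7}:
k:     0  1  2  3  4  5  6  7  8  9 10 11
g(k):  0  0  1  1  0  0  1  1  2  0  0  1
The P-positions (g = 0) in 0..11 are 0, 1, 4, 5, 9, 10.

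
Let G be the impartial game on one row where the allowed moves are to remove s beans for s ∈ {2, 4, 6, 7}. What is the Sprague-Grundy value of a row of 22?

Grundy values for subtraction set {2, 4, 6, 7}:
k:     0  1  2  3  4  5  6  7  8  9 10 11 12 13 14 15 16 17 18 19 20 21 22
g(k):  0  0  1  1  2  2  3  3  4  0  0  1  1  2  2  3  3  4  0  0  1  1  2
So g(22) = 2.

2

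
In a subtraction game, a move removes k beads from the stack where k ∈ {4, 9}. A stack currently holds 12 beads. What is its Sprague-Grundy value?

Build the Grundy sequence with g(k) = mex{g(k−s) : s ∈ {4, 9}, s ≤ k}:
g(0) = mex{} = 0
g(1) = mex{} = 0
g(2) = mex{} = 0
g(3) = mex{} = 0
g(4) = mex{0} = 1
g(5) = mex{0} = 1
g(6) = mex{0} = 1
g(7) = mex{0} = 1
g(8) = mex{1} = 0
g(9) = mex{0,1} = 2
g(10) = mex{0,1} = 2
g(11) = mex{0,1} = 2
g(12) = mex{0} = 1
So g(12) = 1.

1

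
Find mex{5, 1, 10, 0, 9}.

2

The values 0, 1 are all present; 2 is the first non-negative integer missing from the set.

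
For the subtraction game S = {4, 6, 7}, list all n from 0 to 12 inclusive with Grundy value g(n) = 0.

0, 1, 2, 3, 11, 12

Build the Grundy sequence with g(k) = mex{g(k−s) : s ∈ {4, 6, 7}, s ≤ k}:
g(0) = mex{} = 0
g(1) = mex{} = 0
g(2) = mex{} = 0
g(3) = mex{} = 0
g(4) = mex{0} = 1
g(5) = mex{0} = 1
g(6) = mex{0} = 1
g(7) = mex{0} = 1
g(8) = mex{0,1} = 2
g(9) = mex{0,1} = 2
g(10) = mex{0,1} = 2
g(11) = mex{1} = 0
g(12) = mex{1,2} = 0
The P-positions (g = 0) in 0..12 are 0, 1, 2, 3, 11, 12.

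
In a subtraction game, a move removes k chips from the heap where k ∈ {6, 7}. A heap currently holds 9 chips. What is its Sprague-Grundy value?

Grundy values for subtraction set {6, 7}:
k:     0  1  2  3  4  5  6  7  8  9
g(k):  0  0  0  0  0  0  1  1  1  1
So g(9) = 1.

1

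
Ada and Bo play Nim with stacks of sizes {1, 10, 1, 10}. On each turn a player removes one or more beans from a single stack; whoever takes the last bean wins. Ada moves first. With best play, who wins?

Bo wins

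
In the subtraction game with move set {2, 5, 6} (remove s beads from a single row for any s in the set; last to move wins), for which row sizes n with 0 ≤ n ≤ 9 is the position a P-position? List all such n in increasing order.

0, 1, 4, 8

Compute g(0), g(1), … for moves {2, 5, 6}:
k:     0  1  2  3  4  5  6  7  8  9
g(k):  0  0  1  1  0  2  1  3  0  2
The P-positions (g = 0) in 0..9 are 0, 1, 4, 8.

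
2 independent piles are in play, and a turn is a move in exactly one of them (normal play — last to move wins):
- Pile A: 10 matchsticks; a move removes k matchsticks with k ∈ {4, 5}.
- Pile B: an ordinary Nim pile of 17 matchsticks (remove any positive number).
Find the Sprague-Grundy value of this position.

17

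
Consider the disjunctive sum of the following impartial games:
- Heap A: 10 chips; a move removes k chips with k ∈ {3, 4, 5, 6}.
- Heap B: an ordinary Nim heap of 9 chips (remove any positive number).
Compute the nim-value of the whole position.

9

Grundy values for heap A (subtraction set {3, 4, 5, 6}):
g(0) = mex{} = 0
g(1) = mex{} = 0
g(2) = mex{} = 0
g(3) = mex{0} = 1
g(4) = mex{0} = 1
g(5) = mex{0} = 1
g(6) = mex{0,1} = 2
g(7) = mex{0,1} = 2
g(8) = mex{0,1} = 2
g(9) = mex{1,2} = 0
g(10) = mex{1,2} = 0
So g(10) = 0.
Heap B is a plain Nim heap of size 9, so its Grundy value is 9.
The value of a disjunctive sum is the nim-sum of the parts.
Combined value = 0 ⊕ 9 = 9.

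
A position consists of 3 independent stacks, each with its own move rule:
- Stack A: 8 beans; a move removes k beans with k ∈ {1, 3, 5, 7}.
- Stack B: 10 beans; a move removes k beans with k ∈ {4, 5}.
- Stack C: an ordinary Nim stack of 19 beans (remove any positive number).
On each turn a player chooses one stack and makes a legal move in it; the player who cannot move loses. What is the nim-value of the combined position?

19

For stack A, compute g(0), g(1), … with moves {1, 3, 5, 7}:
g(0) = mex{} = 0
g(1) = mex{0} = 1
g(2) = mex{1} = 0
g(3) = mex{0} = 1
g(4) = mex{1} = 0
g(5) = mex{0} = 1
g(6) = mex{1} = 0
g(7) = mex{0} = 1
g(8) = mex{1} = 0
So g(8) = 0.
Build the Grundy sequence for stack B with g(k) = mex{g(k−s) : s ∈ {4, 5}, s ≤ k}:
k:     0  1  2  3  4  5  6  7  8  9 10
g(k):  0  0  0  0  1  1  1  1  2  0  0
So g(10) = 0.
Stack C is a plain Nim stack of size 19, so its Grundy value is 19.
The value of a disjunctive sum is the nim-sum of the parts.
Combined value = 0 ⊕ 0 ⊕ 19 = 19.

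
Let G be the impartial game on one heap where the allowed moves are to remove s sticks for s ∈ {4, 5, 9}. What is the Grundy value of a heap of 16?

0

Grundy values for subtraction set {4, 5, 9}:
k:     0  1  2  3  4  5  6  7  8  9 10 11 12 13 14 15 16
g(k):  0  0  0  0  1  1  1  1  2  2  2  2  3  0  0  0  0
So g(16) = 0.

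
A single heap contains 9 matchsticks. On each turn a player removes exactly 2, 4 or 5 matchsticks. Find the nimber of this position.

1

Build the Grundy sequence with g(k) = mex{g(k−s) : s ∈ {2, 4, 5}, s ≤ k}:
g(0) = mex{} = 0
g(1) = mex{} = 0
g(2) = mex{0} = 1
g(3) = mex{0} = 1
g(4) = mex{0,1} = 2
g(5) = mex{0,1} = 2
g(6) = mex{0,1,2} = 3
g(7) = mex{1,2} = 0
g(8) = mex{1,2,3} = 0
g(9) = mex{0,2} = 1
So g(9) = 1.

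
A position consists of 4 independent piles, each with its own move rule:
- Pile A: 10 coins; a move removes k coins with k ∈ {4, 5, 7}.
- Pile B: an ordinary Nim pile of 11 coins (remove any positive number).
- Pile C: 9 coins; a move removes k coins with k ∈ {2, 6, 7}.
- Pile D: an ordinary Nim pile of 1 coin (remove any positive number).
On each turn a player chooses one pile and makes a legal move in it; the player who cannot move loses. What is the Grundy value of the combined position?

8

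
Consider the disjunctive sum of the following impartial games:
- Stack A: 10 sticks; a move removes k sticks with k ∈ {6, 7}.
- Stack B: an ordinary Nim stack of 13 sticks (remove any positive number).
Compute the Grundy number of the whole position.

12

Build the Grundy sequence for stack A with g(k) = mex{g(k−s) : s ∈ {6, 7}, s ≤ k}:
k:     0  1  2  3  4  5  6  7  8  9 10
g(k):  0  0  0  0  0  0  1  1  1  1  1
So g(10) = 1.
Stack B is a plain Nim stack of size 13, so its Grundy value is 13.
The value of a disjunctive sum is the nim-sum of the parts.
Combined value = 1 XOR 13 = 12.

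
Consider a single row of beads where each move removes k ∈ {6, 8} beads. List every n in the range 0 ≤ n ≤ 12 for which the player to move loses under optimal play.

0, 1, 2, 3, 4, 5

Build the Grundy sequence with g(k) = mex{g(k−s) : s ∈ {6, 8}, s ≤ k}:
k:     0  1  2  3  4  5  6  7  8  9 10 11 12
g(k):  0  0  0  0  0  0  1  1  1  1  1  1  2
The P-positions (g = 0) in 0..12 are 0, 1, 2, 3, 4, 5.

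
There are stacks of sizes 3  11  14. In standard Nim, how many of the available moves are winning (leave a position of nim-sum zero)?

1

Nim-sum: 3 ^ 11 ^ 14 = 6.
The overall nim-sum is X = 6. A stack of size p has a winning move iff p XOR X < p (reduce it to p XOR X).
  3: 3 XOR 6 = 5 ≥ 3 — no move.
  11: 11 XOR 6 = 13 ≥ 11 — no move.
  14: 14 XOR 6 = 8 < 14 — winning move (to 8).
That gives 1 winning move.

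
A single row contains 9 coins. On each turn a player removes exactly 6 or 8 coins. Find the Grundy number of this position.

Grundy values for subtraction set {6, 8}:
k:     0  1  2  3  4  5  6  7  8  9
g(k):  0  0  0  0  0  0  1  1  1  1
So g(9) = 1.

1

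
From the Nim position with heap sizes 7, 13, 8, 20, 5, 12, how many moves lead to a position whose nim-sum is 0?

Write each in binary and XOR column by column:
  00111  (7)
  01101  (13)
  01000  (8)
  10100  (20)
  00101  (5)
  01100  (12)
  -----
  11111  (31)
The overall nim-sum is X = 31. A heap of size p has a winning move iff p XOR X < p (reduce it to p XOR X).
  7: 7 XOR 31 = 24 ≥ 7 — no move.
  13: 13 XOR 31 = 18 ≥ 13 — no move.
  8: 8 XOR 31 = 23 ≥ 8 — no move.
  20: 20 XOR 31 = 11 < 20 — winning move (to 11).
  5: 5 XOR 31 = 26 ≥ 5 — no move.
  12: 12 XOR 31 = 19 ≥ 12 — no move.
That gives 1 winning move.

1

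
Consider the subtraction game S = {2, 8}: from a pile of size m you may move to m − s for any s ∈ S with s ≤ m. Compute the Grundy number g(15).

Compute g(0), g(1), … for moves {2, 8}:
k:     0  1  2  3  4  5  6  7  8  9 10 11 12 13 14 15
g(k):  0  0  1  1  0  0  1  1  2  2  0  0  1  1  0  0
So g(15) = 0.

0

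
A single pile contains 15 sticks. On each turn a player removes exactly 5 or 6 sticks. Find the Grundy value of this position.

Build the Grundy sequence with g(k) = mex{g(k−s) : s ∈ {5, 6}, s ≤ k}:
k:     0  1  2  3  4  5  6  7  8  9 10 11 12 13 14 15
g(k):  0  0  0  0  0  1  1  1  1  1  2  0  0  0  0  0
So g(15) = 0.

0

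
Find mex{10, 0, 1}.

2

The values 0, 1 are all present; 2 is the first non-negative integer missing from the set.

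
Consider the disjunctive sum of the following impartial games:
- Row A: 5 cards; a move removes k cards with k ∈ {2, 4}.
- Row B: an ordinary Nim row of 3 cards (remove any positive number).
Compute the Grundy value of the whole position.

1

Grundy values for row A (subtraction set {2, 4}):
k:     0  1  2  3  4  5
g(k):  0  0  1  1  2  2
So g(5) = 2.
Row B is a plain Nim row of size 3, so its Grundy value is 3.
By the Sprague-Grundy theorem, the Grundy value of a sum of independent games is the XOR of the component values.
Combined value = 2 ⊕ 3 = 1.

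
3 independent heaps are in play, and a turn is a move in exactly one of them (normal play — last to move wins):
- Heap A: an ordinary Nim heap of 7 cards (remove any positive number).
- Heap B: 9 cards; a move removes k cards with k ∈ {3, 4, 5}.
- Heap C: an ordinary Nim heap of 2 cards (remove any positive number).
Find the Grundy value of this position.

Heap A is a plain Nim heap of size 7, so its Grundy value is 7.
For heap B, compute g(0), g(1), … with moves {3, 4, 5}:
g(0) = mex{} = 0
g(1) = mex{} = 0
g(2) = mex{} = 0
g(3) = mex{0} = 1
g(4) = mex{0} = 1
g(5) = mex{0} = 1
g(6) = mex{0,1} = 2
g(7) = mex{0,1} = 2
g(8) = mex{1} = 0
g(9) = mex{1,2} = 0
So g(9) = 0.
Heap C is a plain Nim heap of size 2, so its Grundy value is 2.
By the Sprague-Grundy theorem, the Grundy value of a sum of independent games is the XOR of the component values.
Combined value = 7 ⊕ 0 ⊕ 2 = 5.

5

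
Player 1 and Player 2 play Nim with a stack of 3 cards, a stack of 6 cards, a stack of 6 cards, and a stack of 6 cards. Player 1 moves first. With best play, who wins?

Compute the nim-sum pairwise:
3 ^ 6 = 5
5 ^ 6 = 3
3 ^ 6 = 5
The nim-sum is 5 ≠ 0, so this is an N-position: the player to move can win; Player 1 has a winning move.

Player 1 wins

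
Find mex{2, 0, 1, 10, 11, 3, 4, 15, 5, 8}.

The values 0, 1, 2, 3, 4, 5 are all present; 6 is the first non-negative integer missing from the set.

6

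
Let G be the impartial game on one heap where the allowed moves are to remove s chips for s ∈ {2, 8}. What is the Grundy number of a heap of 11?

0

Build the Grundy sequence with g(k) = mex{g(k−s) : s ∈ {2, 8}, s ≤ k}:
k:     0  1  2  3  4  5  6  7  8  9 10 11
g(k):  0  0  1  1  0  0  1  1  2  2  0  0
So g(11) = 0.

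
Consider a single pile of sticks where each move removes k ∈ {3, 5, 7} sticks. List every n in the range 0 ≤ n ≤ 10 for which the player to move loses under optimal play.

0, 1, 2, 10

Compute g(0), g(1), … for moves {3, 5, 7}:
g(0) = mex{} = 0
g(1) = mex{} = 0
g(2) = mex{} = 0
g(3) = mex{0} = 1
g(4) = mex{0} = 1
g(5) = mex{0} = 1
g(6) = mex{0,1} = 2
g(7) = mex{0,1} = 2
g(8) = mex{0,1} = 2
g(9) = mex{0,1,2} = 3
g(10) = mex{1,2} = 0
The P-positions (g = 0) in 0..10 are 0, 1, 2, 10.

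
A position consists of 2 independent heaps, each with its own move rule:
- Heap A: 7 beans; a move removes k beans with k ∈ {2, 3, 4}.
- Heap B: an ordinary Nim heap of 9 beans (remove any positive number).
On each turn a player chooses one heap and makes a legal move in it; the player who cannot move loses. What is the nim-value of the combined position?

9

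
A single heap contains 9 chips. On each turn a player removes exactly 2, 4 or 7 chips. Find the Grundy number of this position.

Build the Grundy sequence with g(k) = mex{g(k−s) : s ∈ {2, 4, 7}, s ≤ k}:
k:     0  1  2  3  4  5  6  7  8  9
g(k):  0  0  1  1  2  2  0  3  1  0
So g(9) = 0.

0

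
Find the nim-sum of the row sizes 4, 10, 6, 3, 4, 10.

5

Compute the nim-sum pairwise:
4 ^ 10 = 14
14 ^ 6 = 8
8 ^ 3 = 11
11 ^ 4 = 15
15 ^ 10 = 5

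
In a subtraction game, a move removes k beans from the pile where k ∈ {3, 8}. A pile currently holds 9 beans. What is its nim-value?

1

Grundy values for subtraction set {3, 8}:
g(0) = mex{} = 0
g(1) = mex{} = 0
g(2) = mex{} = 0
g(3) = mex{0} = 1
g(4) = mex{0} = 1
g(5) = mex{0} = 1
g(6) = mex{1} = 0
g(7) = mex{1} = 0
g(8) = mex{0,1} = 2
g(9) = mex{0} = 1
So g(9) = 1.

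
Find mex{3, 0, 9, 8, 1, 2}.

4

The values 0, 1, 2, 3 are all present; 4 is the first non-negative integer missing from the set.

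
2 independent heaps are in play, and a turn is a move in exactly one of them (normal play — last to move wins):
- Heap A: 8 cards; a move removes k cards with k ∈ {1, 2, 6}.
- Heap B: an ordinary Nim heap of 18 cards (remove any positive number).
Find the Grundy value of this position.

19

For heap A, compute g(0), g(1), … with moves {1, 2, 6}:
g(0) = mex{} = 0
g(1) = mex{0} = 1
g(2) = mex{0,1} = 2
g(3) = mex{1,2} = 0
g(4) = mex{0,2} = 1
g(5) = mex{0,1} = 2
g(6) = mex{0,1,2} = 3
g(7) = mex{1,2,3} = 0
g(8) = mex{0,2,3} = 1
So g(8) = 1.
Heap B is a plain Nim heap of size 18, so its Grundy value is 18.
The value of a disjunctive sum is the nim-sum of the parts.
Combined value = 1 ⊕ 18 = 19.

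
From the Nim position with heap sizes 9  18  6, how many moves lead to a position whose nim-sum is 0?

1

Compute the nim-sum pairwise:
9 ⊕ 18 = 27
27 ⊕ 6 = 29
The overall nim-sum is X = 29. A heap of size p has a winning move iff p XOR X < p (reduce it to p XOR X).
  9: 9 XOR 29 = 20 ≥ 9 — no move.
  18: 18 XOR 29 = 15 < 18 — winning move (to 15).
  6: 6 XOR 29 = 27 ≥ 6 — no move.
That gives 1 winning move.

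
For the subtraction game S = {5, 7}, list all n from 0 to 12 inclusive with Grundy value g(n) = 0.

0, 1, 2, 3, 4, 12

Compute g(0), g(1), … for moves {5, 7}:
g(0) = mex{} = 0
g(1) = mex{} = 0
g(2) = mex{} = 0
g(3) = mex{} = 0
g(4) = mex{} = 0
g(5) = mex{0} = 1
g(6) = mex{0} = 1
g(7) = mex{0} = 1
g(8) = mex{0} = 1
g(9) = mex{0} = 1
g(10) = mex{0,1} = 2
g(11) = mex{0,1} = 2
g(12) = mex{1} = 0
The P-positions (g = 0) in 0..12 are 0, 1, 2, 3, 4, 12.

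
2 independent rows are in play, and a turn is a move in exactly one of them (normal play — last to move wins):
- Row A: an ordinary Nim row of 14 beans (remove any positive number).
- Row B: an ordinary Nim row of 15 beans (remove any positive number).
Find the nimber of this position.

1

Row A is a plain Nim row of size 14, so its Grundy value is 14.
Row B is a plain Nim row of size 15, so its Grundy value is 15.
The value of a disjunctive sum is the nim-sum of the parts.
Combined value = 14 ⊕ 15 = 1.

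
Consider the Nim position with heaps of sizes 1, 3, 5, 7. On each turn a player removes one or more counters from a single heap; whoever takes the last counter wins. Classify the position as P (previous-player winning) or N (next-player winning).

P-position

Compute the nim-sum pairwise:
1 ⊕ 3 = 2
2 ⊕ 5 = 7
7 ⊕ 7 = 0
The nim-sum is 0, so this is a P-position: the player to move is in a losing position under optimal play.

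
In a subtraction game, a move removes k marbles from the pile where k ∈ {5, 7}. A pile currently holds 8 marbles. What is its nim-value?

Compute g(0), g(1), … for moves {5, 7}:
g(0) = mex{} = 0
g(1) = mex{} = 0
g(2) = mex{} = 0
g(3) = mex{} = 0
g(4) = mex{} = 0
g(5) = mex{0} = 1
g(6) = mex{0} = 1
g(7) = mex{0} = 1
g(8) = mex{0} = 1
So g(8) = 1.

1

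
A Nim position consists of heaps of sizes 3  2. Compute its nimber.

Compute the nim-sum pairwise:
3 XOR 2 = 1

1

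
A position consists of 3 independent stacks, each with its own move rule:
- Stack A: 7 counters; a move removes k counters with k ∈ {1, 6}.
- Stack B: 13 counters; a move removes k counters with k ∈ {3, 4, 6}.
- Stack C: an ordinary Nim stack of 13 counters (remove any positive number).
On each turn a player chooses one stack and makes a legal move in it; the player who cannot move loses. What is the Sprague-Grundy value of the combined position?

12

For stack A, compute g(0), g(1), … with moves {1, 6}:
g(0) = mex{} = 0
g(1) = mex{0} = 1
g(2) = mex{1} = 0
g(3) = mex{0} = 1
g(4) = mex{1} = 0
g(5) = mex{0} = 1
g(6) = mex{0,1} = 2
g(7) = mex{1,2} = 0
So g(7) = 0.
For stack B, compute g(0), g(1), … with moves {3, 4, 6}:
g(0) = mex{} = 0
g(1) = mex{} = 0
g(2) = mex{} = 0
g(3) = mex{0} = 1
g(4) = mex{0} = 1
g(5) = mex{0} = 1
g(6) = mex{0,1} = 2
g(7) = mex{0,1} = 2
g(8) = mex{0,1} = 2
g(9) = mex{1,2} = 0
g(10) = mex{1,2} = 0
g(11) = mex{1,2} = 0
g(12) = mex{0,2} = 1
g(13) = mex{0,2} = 1
So g(13) = 1.
Stack C is a plain Nim stack of size 13, so its Grundy value is 13.
The value of a disjunctive sum is the nim-sum of the parts.
Combined value = 0 XOR 1 XOR 13 = 12.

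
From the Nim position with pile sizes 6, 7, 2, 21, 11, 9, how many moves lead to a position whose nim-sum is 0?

Write each in binary and XOR column by column:
  00110  (6)
  00111  (7)
  00010  (2)
  10101  (21)
  01011  (11)
  01001  (9)
  -----
  10100  (20)
The overall nim-sum is X = 20. A pile of size p has a winning move iff p XOR X < p (reduce it to p XOR X).
  6: 6 XOR 20 = 18 ≥ 6 — no move.
  7: 7 XOR 20 = 19 ≥ 7 — no move.
  2: 2 XOR 20 = 22 ≥ 2 — no move.
  21: 21 XOR 20 = 1 < 21 — winning move (to 1).
  11: 11 XOR 20 = 31 ≥ 11 — no move.
  9: 9 XOR 20 = 29 ≥ 9 — no move.
That gives 1 winning move.

1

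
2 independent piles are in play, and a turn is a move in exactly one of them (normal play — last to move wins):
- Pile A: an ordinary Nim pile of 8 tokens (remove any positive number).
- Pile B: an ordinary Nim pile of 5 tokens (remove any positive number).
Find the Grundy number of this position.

13

Pile A is a plain Nim pile of size 8, so its Grundy value is 8.
Pile B is a plain Nim pile of size 5, so its Grundy value is 5.
The value of a disjunctive sum is the nim-sum of the parts.
Combined value = 8 XOR 5 = 13.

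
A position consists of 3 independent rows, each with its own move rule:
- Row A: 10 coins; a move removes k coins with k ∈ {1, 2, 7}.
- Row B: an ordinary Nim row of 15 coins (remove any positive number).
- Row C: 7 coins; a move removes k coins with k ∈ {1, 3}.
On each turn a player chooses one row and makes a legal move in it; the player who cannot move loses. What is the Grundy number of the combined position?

15

Build the Grundy sequence for row A with g(k) = mex{g(k−s) : s ∈ {1, 2, 7}, s ≤ k}:
k:     0  1  2  3  4  5  6  7  8  9 10
g(k):  0  1  2  0  1  2  0  1  2  0  1
So g(10) = 1.
Row B is a plain Nim row of size 15, so its Grundy value is 15.
Build the Grundy sequence for row C with g(k) = mex{g(k−s) : s ∈ {1, 3}, s ≤ k}:
k:     0  1  2  3  4  5  6  7
g(k):  0  1  0  1  0  1  0  1
So g(7) = 1.
The value of a disjunctive sum is the nim-sum of the parts.
Combined value = 1 ⊕ 15 ⊕ 1 = 15.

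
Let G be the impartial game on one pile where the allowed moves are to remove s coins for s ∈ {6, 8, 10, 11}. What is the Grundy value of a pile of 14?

Build the Grundy sequence with g(k) = mex{g(k−s) : s ∈ {6, 8, 10, 11}, s ≤ k}:
g(0) = mex{} = 0
g(1) = mex{} = 0
g(2) = mex{} = 0
g(3) = mex{} = 0
g(4) = mex{} = 0
g(5) = mex{} = 0
g(6) = mex{0} = 1
g(7) = mex{0} = 1
g(8) = mex{0} = 1
g(9) = mex{0} = 1
g(10) = mex{0} = 1
g(11) = mex{0} = 1
g(12) = mex{0,1} = 2
g(13) = mex{0,1} = 2
g(14) = mex{0,1} = 2
So g(14) = 2.

2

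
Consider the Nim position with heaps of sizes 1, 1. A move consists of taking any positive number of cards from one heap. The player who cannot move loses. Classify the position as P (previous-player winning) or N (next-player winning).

P-position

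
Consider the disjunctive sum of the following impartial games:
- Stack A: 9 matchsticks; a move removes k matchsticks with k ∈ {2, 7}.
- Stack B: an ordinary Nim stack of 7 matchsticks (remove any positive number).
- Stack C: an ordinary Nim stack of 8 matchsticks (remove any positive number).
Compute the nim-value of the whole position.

For stack A, compute g(0), g(1), … with moves {2, 7}:
g(0) = mex{} = 0
g(1) = mex{} = 0
g(2) = mex{0} = 1
g(3) = mex{0} = 1
g(4) = mex{1} = 0
g(5) = mex{1} = 0
g(6) = mex{0} = 1
g(7) = mex{0} = 1
g(8) = mex{0,1} = 2
g(9) = mex{1} = 0
So g(9) = 0.
Stack B is a plain Nim stack of size 7, so its Grundy value is 7.
Stack C is a plain Nim stack of size 8, so its Grundy value is 8.
By the Sprague-Grundy theorem, the Grundy value of a sum of independent games is the XOR of the component values.
Combined value = 0 ⊕ 7 ⊕ 8 = 15.

15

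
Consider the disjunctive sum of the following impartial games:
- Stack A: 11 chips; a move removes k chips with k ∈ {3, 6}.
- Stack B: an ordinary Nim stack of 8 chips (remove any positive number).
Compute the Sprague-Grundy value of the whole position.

Grundy values for stack A (subtraction set {3, 6}):
g(0) = mex{} = 0
g(1) = mex{} = 0
g(2) = mex{} = 0
g(3) = mex{0} = 1
g(4) = mex{0} = 1
g(5) = mex{0} = 1
g(6) = mex{0,1} = 2
g(7) = mex{0,1} = 2
g(8) = mex{0,1} = 2
g(9) = mex{1,2} = 0
g(10) = mex{1,2} = 0
g(11) = mex{1,2} = 0
So g(11) = 0.
Stack B is a plain Nim stack of size 8, so its Grundy value is 8.
The value of a disjunctive sum is the nim-sum of the parts.
Combined value = 0 ⊕ 8 = 8.

8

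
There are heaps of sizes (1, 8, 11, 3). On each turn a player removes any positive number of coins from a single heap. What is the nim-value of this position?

Compute the nim-sum pairwise:
1 ^ 8 = 9
9 ^ 11 = 2
2 ^ 3 = 1

1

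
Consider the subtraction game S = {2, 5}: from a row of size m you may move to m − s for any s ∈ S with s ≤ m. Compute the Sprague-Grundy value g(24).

Grundy values for subtraction set {2, 5}:
k:     0  1  2  3  4  5  6  7  8  9 10 11 12 13 14 15 16 17 18 19 20 21 22 23 24
g(k):  0  0  1  1  0  2  1  0  0  1  1  0  2  1  0  0  1  1  0  2  1  0  0  1  1
So g(24) = 1.

1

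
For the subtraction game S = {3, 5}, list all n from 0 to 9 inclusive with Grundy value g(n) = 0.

Compute g(0), g(1), … for moves {3, 5}:
g(0) = mex{} = 0
g(1) = mex{} = 0
g(2) = mex{} = 0
g(3) = mex{0} = 1
g(4) = mex{0} = 1
g(5) = mex{0} = 1
g(6) = mex{0,1} = 2
g(7) = mex{0,1} = 2
g(8) = mex{1} = 0
g(9) = mex{1,2} = 0
The P-positions (g = 0) in 0..9 are 0, 1, 2, 8, 9.

0, 1, 2, 8, 9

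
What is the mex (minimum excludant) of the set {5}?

0 is not in the set, so the mex is 0.

0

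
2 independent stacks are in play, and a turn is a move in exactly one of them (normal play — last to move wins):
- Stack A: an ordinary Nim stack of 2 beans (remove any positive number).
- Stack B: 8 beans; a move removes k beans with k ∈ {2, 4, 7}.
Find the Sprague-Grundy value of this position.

3

Stack A is a plain Nim stack of size 2, so its Grundy value is 2.
For stack B, compute g(0), g(1), … with moves {2, 4, 7}:
g(0) = mex{} = 0
g(1) = mex{} = 0
g(2) = mex{0} = 1
g(3) = mex{0} = 1
g(4) = mex{0,1} = 2
g(5) = mex{0,1} = 2
g(6) = mex{1,2} = 0
g(7) = mex{0,1,2} = 3
g(8) = mex{0,2} = 1
So g(8) = 1.
The value of a disjunctive sum is the nim-sum of the parts.
Combined value = 2 ⊕ 1 = 3.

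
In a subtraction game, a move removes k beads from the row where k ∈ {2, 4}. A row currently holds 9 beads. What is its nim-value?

Build the Grundy sequence with g(k) = mex{g(k−s) : s ∈ {2, 4}, s ≤ k}:
k:     0  1  2  3  4  5  6  7  8  9
g(k):  0  0  1  1  2  2  0  0  1  1
So g(9) = 1.

1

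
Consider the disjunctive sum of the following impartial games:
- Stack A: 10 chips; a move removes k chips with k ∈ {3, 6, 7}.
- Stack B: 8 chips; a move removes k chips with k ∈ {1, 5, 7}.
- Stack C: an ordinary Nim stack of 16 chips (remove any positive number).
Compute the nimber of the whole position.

For stack A, compute g(0), g(1), … with moves {3, 6, 7}:
g(0) = mex{} = 0
g(1) = mex{} = 0
g(2) = mex{} = 0
g(3) = mex{0} = 1
g(4) = mex{0} = 1
g(5) = mex{0} = 1
g(6) = mex{0,1} = 2
g(7) = mex{0,1} = 2
g(8) = mex{0,1} = 2
g(9) = mex{0,1,2} = 3
g(10) = mex{1,2} = 0
So g(10) = 0.
Build the Grundy sequence for stack B with g(k) = mex{g(k−s) : s ∈ {1, 5, 7}, s ≤ k}:
g(0) = mex{} = 0
g(1) = mex{0} = 1
g(2) = mex{1} = 0
g(3) = mex{0} = 1
g(4) = mex{1} = 0
g(5) = mex{0} = 1
g(6) = mex{1} = 0
g(7) = mex{0} = 1
g(8) = mex{1} = 0
So g(8) = 0.
Stack C is a plain Nim stack of size 16, so its Grundy value is 16.
By the Sprague-Grundy theorem, the Grundy value of a sum of independent games is the XOR of the component values.
Combined value = 0 ⊕ 0 ⊕ 16 = 16.

16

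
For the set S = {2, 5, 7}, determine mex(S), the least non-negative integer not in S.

0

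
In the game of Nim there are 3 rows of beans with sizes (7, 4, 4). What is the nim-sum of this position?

Compute the nim-sum pairwise:
7 XOR 4 = 3
3 XOR 4 = 7

7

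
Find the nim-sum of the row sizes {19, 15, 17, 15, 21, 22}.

1

Nim-sum: 19 ⊕ 15 ⊕ 17 ⊕ 15 ⊕ 21 ⊕ 22 = 1.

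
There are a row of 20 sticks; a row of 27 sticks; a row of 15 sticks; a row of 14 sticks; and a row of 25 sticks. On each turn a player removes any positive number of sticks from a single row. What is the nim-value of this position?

Compute the nim-sum pairwise:
20 XOR 27 = 15
15 XOR 15 = 0
0 XOR 14 = 14
14 XOR 25 = 23

23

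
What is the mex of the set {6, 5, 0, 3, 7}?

0 is in the set but 1 is not, so the mex is 1.

1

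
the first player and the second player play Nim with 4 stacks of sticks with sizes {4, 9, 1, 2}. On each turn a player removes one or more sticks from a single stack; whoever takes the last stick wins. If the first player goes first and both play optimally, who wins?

the first player wins

Nim-sum: 4 ⊕ 9 ⊕ 1 ⊕ 2 = 14.
The nim-sum is 14 ≠ 0, so this is an N-position: the player to move can win; the first player has a winning move.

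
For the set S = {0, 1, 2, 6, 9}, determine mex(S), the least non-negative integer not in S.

The values 0, 1, 2 are all present; 3 is the first non-negative integer missing from the set.

3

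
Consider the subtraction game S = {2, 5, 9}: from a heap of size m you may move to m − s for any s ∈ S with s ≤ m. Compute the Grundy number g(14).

Build the Grundy sequence with g(k) = mex{g(k−s) : s ∈ {2, 5, 9}, s ≤ k}:
k:     0  1  2  3  4  5  6  7  8  9 10 11 12 13 14
g(k):  0  0  1  1  0  2  1  0  0  1  1  0  2  1  0
So g(14) = 0.

0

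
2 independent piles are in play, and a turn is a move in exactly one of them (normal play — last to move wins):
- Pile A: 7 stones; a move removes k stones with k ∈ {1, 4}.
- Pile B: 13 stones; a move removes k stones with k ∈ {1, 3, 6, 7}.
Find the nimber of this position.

1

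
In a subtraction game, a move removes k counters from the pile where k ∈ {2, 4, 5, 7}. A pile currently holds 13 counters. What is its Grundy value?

2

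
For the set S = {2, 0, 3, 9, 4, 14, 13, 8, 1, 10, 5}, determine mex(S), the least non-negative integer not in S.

The values 0, 1, 2, 3, 4, 5 are all present; 6 is the first non-negative integer missing from the set.

6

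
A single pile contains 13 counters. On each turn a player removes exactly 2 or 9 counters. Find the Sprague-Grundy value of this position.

1

Build the Grundy sequence with g(k) = mex{g(k−s) : s ∈ {2, 9}, s ≤ k}:
k:     0  1  2  3  4  5  6  7  8  9 10 11 12 13
g(k):  0  0  1  1  0  0  1  1  0  2  1  0  0  1
So g(13) = 1.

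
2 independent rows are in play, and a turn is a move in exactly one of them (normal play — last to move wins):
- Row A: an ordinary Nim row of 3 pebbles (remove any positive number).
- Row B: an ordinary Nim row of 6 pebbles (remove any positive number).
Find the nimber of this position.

5

Row A is a plain Nim row of size 3, so its Grundy value is 3.
Row B is a plain Nim row of size 6, so its Grundy value is 6.
By the Sprague-Grundy theorem, the Grundy value of a sum of independent games is the XOR of the component values.
Combined value = 3 XOR 6 = 5.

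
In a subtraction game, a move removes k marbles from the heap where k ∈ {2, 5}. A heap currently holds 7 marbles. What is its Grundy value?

0

Build the Grundy sequence with g(k) = mex{g(k−s) : s ∈ {2, 5}, s ≤ k}:
g(0) = mex{} = 0
g(1) = mex{} = 0
g(2) = mex{0} = 1
g(3) = mex{0} = 1
g(4) = mex{1} = 0
g(5) = mex{0,1} = 2
g(6) = mex{0} = 1
g(7) = mex{1,2} = 0
So g(7) = 0.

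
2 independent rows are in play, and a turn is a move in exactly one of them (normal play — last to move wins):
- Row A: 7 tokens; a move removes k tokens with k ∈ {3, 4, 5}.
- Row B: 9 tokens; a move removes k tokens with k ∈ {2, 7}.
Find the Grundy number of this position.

2

Build the Grundy sequence for row A with g(k) = mex{g(k−s) : s ∈ {3, 4, 5}, s ≤ k}:
g(0) = mex{} = 0
g(1) = mex{} = 0
g(2) = mex{} = 0
g(3) = mex{0} = 1
g(4) = mex{0} = 1
g(5) = mex{0} = 1
g(6) = mex{0,1} = 2
g(7) = mex{0,1} = 2
So g(7) = 2.
Grundy values for row B (subtraction set {2, 7}):
k:     0  1  2  3  4  5  6  7  8  9
g(k):  0  0  1  1  0  0  1  1  2  0
So g(9) = 0.
The value of a disjunctive sum is the nim-sum of the parts.
Combined value = 2 ⊕ 0 = 2.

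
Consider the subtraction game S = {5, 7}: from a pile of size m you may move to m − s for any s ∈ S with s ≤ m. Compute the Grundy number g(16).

0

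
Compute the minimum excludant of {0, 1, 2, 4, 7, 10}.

The values 0, 1, 2 are all present; 3 is the first non-negative integer missing from the set.

3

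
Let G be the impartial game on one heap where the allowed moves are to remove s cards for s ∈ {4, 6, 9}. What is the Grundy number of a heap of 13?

0

Build the Grundy sequence with g(k) = mex{g(k−s) : s ∈ {4, 6, 9}, s ≤ k}:
g(0) = mex{} = 0
g(1) = mex{} = 0
g(2) = mex{} = 0
g(3) = mex{} = 0
g(4) = mex{0} = 1
g(5) = mex{0} = 1
g(6) = mex{0} = 1
g(7) = mex{0} = 1
g(8) = mex{0,1} = 2
g(9) = mex{0,1} = 2
g(10) = mex{0,1} = 2
g(11) = mex{0,1} = 2
g(12) = mex{0,1,2} = 3
g(13) = mex{1,2} = 0
So g(13) = 0.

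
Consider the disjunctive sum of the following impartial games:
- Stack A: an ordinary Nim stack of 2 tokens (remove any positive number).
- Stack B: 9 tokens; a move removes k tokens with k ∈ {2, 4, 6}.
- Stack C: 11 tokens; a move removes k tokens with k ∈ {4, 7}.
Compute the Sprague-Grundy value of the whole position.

2

Stack A is a plain Nim stack of size 2, so its Grundy value is 2.
Grundy values for stack B (subtraction set {2, 4, 6}):
k:     0  1  2  3  4  5  6  7  8  9
g(k):  0  0  1  1  2  2  3  3  0  0
So g(9) = 0.
For stack C, compute g(0), g(1), … with moves {4, 7}:
k:     0  1  2  3  4  5  6  7  8  9 10 11
g(k):  0  0  0  0  1  1  1  1  2  2  2  0
So g(11) = 0.
The value of a disjunctive sum is the nim-sum of the parts.
Combined value = 2 XOR 0 XOR 0 = 2.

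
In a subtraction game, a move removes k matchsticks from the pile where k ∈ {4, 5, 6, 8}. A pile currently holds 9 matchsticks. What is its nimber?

2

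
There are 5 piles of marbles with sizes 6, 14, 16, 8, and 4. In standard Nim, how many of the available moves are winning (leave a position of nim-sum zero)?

1

In binary:
  00110  (6)
  01110  (14)
  10000  (16)
  01000  (8)
  00100  (4)
  -----
  10100  (20)
The overall nim-sum is X = 20. A pile of size p has a winning move iff p XOR X < p (reduce it to p XOR X).
  6: 6 XOR 20 = 18 ≥ 6 — no move.
  14: 14 XOR 20 = 26 ≥ 14 — no move.
  16: 16 XOR 20 = 4 < 16 — winning move (to 4).
  8: 8 XOR 20 = 28 ≥ 8 — no move.
  4: 4 XOR 20 = 16 ≥ 4 — no move.
That gives 1 winning move.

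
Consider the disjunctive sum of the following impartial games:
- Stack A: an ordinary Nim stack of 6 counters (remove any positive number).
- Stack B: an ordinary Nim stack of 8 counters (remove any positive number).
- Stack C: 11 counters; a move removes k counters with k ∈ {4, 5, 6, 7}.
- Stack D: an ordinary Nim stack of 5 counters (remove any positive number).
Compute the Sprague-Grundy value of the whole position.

11

Stack A is a plain Nim stack of size 6, so its Grundy value is 6.
Stack B is a plain Nim stack of size 8, so its Grundy value is 8.
Grundy values for stack C (subtraction set {4, 5, 6, 7}):
k:     0  1  2  3  4  5  6  7  8  9 10 11
g(k):  0  0  0  0  1  1  1  1  2  2  2  0
So g(11) = 0.
Stack D is a plain Nim stack of size 5, so its Grundy value is 5.
The value of a disjunctive sum is the nim-sum of the parts.
Combined value = 6 XOR 8 XOR 0 XOR 5 = 11.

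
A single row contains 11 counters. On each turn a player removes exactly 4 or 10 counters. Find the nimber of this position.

Build the Grundy sequence with g(k) = mex{g(k−s) : s ∈ {4, 10}, s ≤ k}:
g(0) = mex{} = 0
g(1) = mex{} = 0
g(2) = mex{} = 0
g(3) = mex{} = 0
g(4) = mex{0} = 1
g(5) = mex{0} = 1
g(6) = mex{0} = 1
g(7) = mex{0} = 1
g(8) = mex{1} = 0
g(9) = mex{1} = 0
g(10) = mex{0,1} = 2
g(11) = mex{0,1} = 2
So g(11) = 2.

2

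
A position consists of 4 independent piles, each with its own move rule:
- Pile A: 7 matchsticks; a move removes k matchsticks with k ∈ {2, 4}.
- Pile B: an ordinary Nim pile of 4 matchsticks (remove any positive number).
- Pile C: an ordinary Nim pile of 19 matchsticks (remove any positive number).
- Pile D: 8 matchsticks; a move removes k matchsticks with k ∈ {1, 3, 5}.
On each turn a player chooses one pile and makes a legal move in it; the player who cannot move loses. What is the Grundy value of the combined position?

Build the Grundy sequence for pile A with g(k) = mex{g(k−s) : s ∈ {2, 4}, s ≤ k}:
g(0) = mex{} = 0
g(1) = mex{} = 0
g(2) = mex{0} = 1
g(3) = mex{0} = 1
g(4) = mex{0,1} = 2
g(5) = mex{0,1} = 2
g(6) = mex{1,2} = 0
g(7) = mex{1,2} = 0
So g(7) = 0.
Pile B is a plain Nim pile of size 4, so its Grundy value is 4.
Pile C is a plain Nim pile of size 19, so its Grundy value is 19.
Build the Grundy sequence for pile D with g(k) = mex{g(k−s) : s ∈ {1, 3, 5}, s ≤ k}:
k:     0  1  2  3  4  5  6  7  8
g(k):  0  1  0  1  0  1  0  1  0
So g(8) = 0.
By the Sprague-Grundy theorem, the Grundy value of a sum of independent games is the XOR of the component values.
Combined value = 0 XOR 4 XOR 19 XOR 0 = 23.

23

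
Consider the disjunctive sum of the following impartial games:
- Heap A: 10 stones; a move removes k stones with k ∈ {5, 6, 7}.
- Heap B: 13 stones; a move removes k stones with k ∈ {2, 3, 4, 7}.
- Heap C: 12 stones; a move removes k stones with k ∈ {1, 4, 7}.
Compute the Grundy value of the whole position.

Build the Grundy sequence for heap A with g(k) = mex{g(k−s) : s ∈ {5, 6, 7}, s ≤ k}:
k:     0  1  2  3  4  5  6  7  8  9 10
g(k):  0  0  0  0  0  1  1  1  1  1  2
So g(10) = 2.
For heap B, compute g(0), g(1), … with moves {2, 3, 4, 7}:
g(0) = mex{} = 0
g(1) = mex{} = 0
g(2) = mex{0} = 1
g(3) = mex{0} = 1
g(4) = mex{0,1} = 2
g(5) = mex{0,1} = 2
g(6) = mex{1,2} = 0
g(7) = mex{0,1,2} = 3
g(8) = mex{0,2} = 1
g(9) = mex{0,1,2,3} = 4
g(10) = mex{0,1,3} = 2
g(11) = mex{1,2,3,4} = 0
g(12) = mex{1,2,4} = 0
g(13) = mex{0,2,4} = 1
So g(13) = 1.
Build the Grundy sequence for heap C with g(k) = mex{g(k−s) : s ∈ {1, 4, 7}, s ≤ k}:
k:     0  1  2  3  4  5  6  7  8  9 10 11 12
g(k):  0  1  0  1  2  0  1  2  0  1  0  1  2
So g(12) = 2.
By the Sprague-Grundy theorem, the Grundy value of a sum of independent games is the XOR of the component values.
Combined value = 2 XOR 1 XOR 2 = 1.

1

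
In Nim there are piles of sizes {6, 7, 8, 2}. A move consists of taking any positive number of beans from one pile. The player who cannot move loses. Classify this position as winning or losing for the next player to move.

Bitwise XOR of the heap sizes:
  0110  (6)
  0111  (7)
  1000  (8)
  0010  (2)
  ----
  1011  (11)
The nim-sum is 11 ≠ 0, so this is an N-position: the player to move can win.

Winning position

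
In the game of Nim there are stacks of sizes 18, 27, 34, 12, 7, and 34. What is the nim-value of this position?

2

Nim-sum: 18 ⊕ 27 ⊕ 34 ⊕ 12 ⊕ 7 ⊕ 34 = 2.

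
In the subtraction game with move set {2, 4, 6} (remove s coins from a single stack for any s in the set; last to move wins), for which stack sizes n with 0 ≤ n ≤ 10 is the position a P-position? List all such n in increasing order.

0, 1, 8, 9

Build the Grundy sequence with g(k) = mex{g(k−s) : s ∈ {2, 4, 6}, s ≤ k}:
k:     0  1  2  3  4  5  6  7  8  9 10
g(k):  0  0  1  1  2  2  3  3  0  0  1
The P-positions (g = 0) in 0..10 are 0, 1, 8, 9.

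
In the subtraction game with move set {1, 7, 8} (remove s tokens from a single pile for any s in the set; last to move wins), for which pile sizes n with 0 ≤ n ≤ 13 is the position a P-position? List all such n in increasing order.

0, 2, 4, 6

Grundy values for subtraction set {1, 7, 8}:
k:     0  1  2  3  4  5  6  7  8  9 10 11 12 13
g(k):  0  1  0  1  0  1  0  1  2  3  2  3  2  3
The P-positions (g = 0) in 0..13 are 0, 2, 4, 6.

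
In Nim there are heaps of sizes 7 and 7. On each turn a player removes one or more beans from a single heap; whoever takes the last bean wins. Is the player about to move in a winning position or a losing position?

Compute the nim-sum pairwise:
7 ⊕ 7 = 0
The nim-sum is 0, so this is a P-position: the player to move is in a losing position under optimal play.

Losing position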